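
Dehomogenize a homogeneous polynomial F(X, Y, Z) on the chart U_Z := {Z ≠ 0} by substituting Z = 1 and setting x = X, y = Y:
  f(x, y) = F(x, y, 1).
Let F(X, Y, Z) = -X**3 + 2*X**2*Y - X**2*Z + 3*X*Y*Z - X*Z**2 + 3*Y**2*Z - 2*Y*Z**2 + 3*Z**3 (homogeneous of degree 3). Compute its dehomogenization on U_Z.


f(x, y) = -x**3 + 2*x**2*y - x**2 + 3*x*y - x + 3*y**2 - 2*y + 3

On U_Z we set Z = 1. Each monomial c·X^i·Y^j·Z^k in F becomes c·x^i·y^j·1^k = c·x^i·y^j.
Substituting Z = 1: F(X, Y, 1) = -x**3 + 2*x**2*y - x**2 + 3*x*y - x + 3*y**2 - 2*y + 3.
Note: deg(f) ≤ deg(F) = 3; strict inequality happens when F is divisible by Z (lost terms).


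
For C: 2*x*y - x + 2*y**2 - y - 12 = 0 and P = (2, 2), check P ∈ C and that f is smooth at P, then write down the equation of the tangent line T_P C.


Tangent line at P: 3*x + 11*y - 28 = 0.

Step 1: f(2, 2) = 0, so P lies on C.
Step 2: partial derivatives
  f_x(x, y) = 2*y - 1, f_y(x, y) = 2*x + 4*y - 1.
  f_x(P) = 3, f_y(P) = 11 (gradient nonzero, so P is smooth).
Step 3: tangent line at P: 3·(x − 2) + 11·(y − 2) = 0.
Expanding: 3*x + 11*y - 28 = 0.


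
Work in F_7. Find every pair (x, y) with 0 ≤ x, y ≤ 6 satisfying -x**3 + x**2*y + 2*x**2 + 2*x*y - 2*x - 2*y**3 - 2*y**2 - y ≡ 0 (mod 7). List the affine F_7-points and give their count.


Affine F_7-points: {(0, 0), (1, 2), (2, 2), (3, 4), (3, 5), (4, 1), (4, 6), (5, 6), (6, 6)}; count = 9.

For each of the 49 pairs (x, y) ∈ F_7², evaluate f(x, y) mod 7. Record the zeros.
  x = 0: [0↦0, 1↦2, 2↦2, 3↦2, 4↦4, 5↦3, 6↦1]  zeros at y ∈ {0}
  x = 1: [0↦6, 1↦4, 2↦0, 3↦3, 4↦1, 5↦3, 6↦4]  zeros at y ∈ {2}
  x = 2: [0↦3, 1↦6, 2↦0, 3↦1, 4↦4, 5↦4, 6↦3]  zeros at y ∈ {2}
  x = 3: [0↦6, 1↦2, 2↦3, 3↦4, 4↦0, 5↦0, 6↦6]  zeros at y ∈ {4, 5}
  x = 4: [0↦2, 1↦0, 2↦3, 3↦6, 4↦4, 5↦6, 6↦0]  zeros at y ∈ {1, 6}
  x = 5: [0↦6, 1↦1, 2↦1, 3↦1, 4↦3, 5↦2, 6↦0]  zeros at y ∈ {6}
  x = 6: [0↦5, 1↦6, 2↦5, 3↦4, 4↦5, 5↦3, 6↦0]  zeros at y ∈ {6}
Collecting zeros: affine points = {(0, 0), (1, 2), (2, 2), (3, 4), (3, 5), (4, 1), (4, 6), (5, 6), (6, 6)}.
Total count |C(F_7)_aff| = 9.


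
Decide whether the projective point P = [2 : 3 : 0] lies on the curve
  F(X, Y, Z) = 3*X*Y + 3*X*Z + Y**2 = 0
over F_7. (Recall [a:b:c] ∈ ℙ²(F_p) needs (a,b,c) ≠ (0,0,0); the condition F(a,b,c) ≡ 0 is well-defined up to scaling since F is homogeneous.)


F(2,3,0) ≡ 6 (mod 7); P is NOT on the curve.

Evaluate F(2, 3, 0) term-by-term (mod 7).
  3*X*Y ↦ 3·2·3·1 = 18
  3*X*Z ↦ 3·2·1·0 = 0
  Y**2 ↦ 1·1·9·1 = 9
Sum: F(2, 3, 0) = (18) + (0) + (9) = 27.
Reducing mod 7: 27 ≡ 6 (mod 7).
Since F(a, b, c) ≡ 6 ≠ 0 (mod 7), P does NOT lie on the curve.


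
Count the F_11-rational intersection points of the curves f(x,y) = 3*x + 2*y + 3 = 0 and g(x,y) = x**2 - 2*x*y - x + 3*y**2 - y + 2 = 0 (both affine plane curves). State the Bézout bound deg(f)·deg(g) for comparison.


Common zeros: {(4, 9), (9, 7)}; count = 2; Bézout bound = 2.

deg(f) = 1, deg(g) = 2, so Bézout bound = 2.
Scan x ∈ F_11. For each x, list the y ∈ F_11 with f(x, y) ≡ 0 and those with g(x, y) ≡ 0 (mod 11); the common zeros in that column are the intersection.
  x = 0: f ≡ 0 at y ∈ {4}; g ≡ 0 at y ∈ ∅; common: ∅.
  x = 1: f ≡ 0 at y ∈ {8}; g ≡ 0 at y ∈ ∅; common: ∅.
  x = 2: f ≡ 0 at y ∈ {1}; g ≡ 0 at y ∈ ∅; common: ∅.
  x = 3: f ≡ 0 at y ∈ {5}; g ≡ 0 at y ∈ ∅; common: ∅.
  x = 4: f ≡ 0 at y ∈ {9}; g ≡ 0 at y ∈ {5, 9}; common: {9}.
  x = 5: f ≡ 0 at y ∈ {2}; g ≡ 0 at y ∈ {0}; common: ∅.
  x = 6: f ≡ 0 at y ∈ {6}; g ≡ 0 at y ∈ {1, 7}; common: ∅.
  x = 7: f ≡ 0 at y ∈ {10}; g ≡ 0 at y ∈ {0, 5}; common: ∅.
  x = 8: f ≡ 0 at y ∈ {3}; g ≡ 0 at y ∈ {1}; common: ∅.
  x = 9: f ≡ 0 at y ∈ {7}; g ≡ 0 at y ∈ {3, 7}; common: {7}.
  x = 10: f ≡ 0 at y ∈ {0}; g ≡ 0 at y ∈ ∅; common: ∅.
Collecting: common zeros = {(4, 9), (9, 7)}, so the count is 2.
Comparison with the Bézout bound: 2 ≤ 2 = deg(f)·deg(g), as expected for curves with no common component (the bound is attained).


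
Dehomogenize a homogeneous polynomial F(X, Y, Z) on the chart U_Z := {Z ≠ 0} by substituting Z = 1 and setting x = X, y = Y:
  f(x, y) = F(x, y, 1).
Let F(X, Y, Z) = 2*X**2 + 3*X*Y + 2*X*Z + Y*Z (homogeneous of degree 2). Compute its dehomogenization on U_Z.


f(x, y) = 2*x**2 + 3*x*y + 2*x + y

On U_Z we set Z = 1. Each monomial c·X^i·Y^j·Z^k in F becomes c·x^i·y^j·1^k = c·x^i·y^j.
Substituting Z = 1: F(X, Y, 1) = 2*x**2 + 3*x*y + 2*x + y.
Note: deg(f) ≤ deg(F) = 2; strict inequality happens when F is divisible by Z (lost terms).


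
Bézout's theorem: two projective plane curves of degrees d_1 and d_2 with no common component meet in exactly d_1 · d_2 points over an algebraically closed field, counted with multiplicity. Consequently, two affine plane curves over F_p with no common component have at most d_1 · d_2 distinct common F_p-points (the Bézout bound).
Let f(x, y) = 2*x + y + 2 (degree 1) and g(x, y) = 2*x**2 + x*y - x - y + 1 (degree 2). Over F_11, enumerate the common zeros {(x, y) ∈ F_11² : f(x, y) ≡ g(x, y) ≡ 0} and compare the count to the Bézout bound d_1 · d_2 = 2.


Common zeros: {(3, 3)}; count = 1; Bézout bound = 2.

deg(f) = 1, deg(g) = 2, so Bézout bound = 2.
Scan x ∈ F_11. For each x, list the y ∈ F_11 with f(x, y) ≡ 0 and those with g(x, y) ≡ 0 (mod 11); the common zeros in that column are the intersection.
  x = 0: f ≡ 0 at y ∈ {9}; g ≡ 0 at y ∈ {1}; common: ∅.
  x = 1: f ≡ 0 at y ∈ {7}; g ≡ 0 at y ∈ ∅; common: ∅.
  x = 2: f ≡ 0 at y ∈ {5}; g ≡ 0 at y ∈ {4}; common: ∅.
  x = 3: f ≡ 0 at y ∈ {3}; g ≡ 0 at y ∈ {3}; common: {3}.
  x = 4: f ≡ 0 at y ∈ {1}; g ≡ 0 at y ∈ {5}; common: ∅.
  x = 5: f ≡ 0 at y ∈ {10}; g ≡ 0 at y ∈ {5}; common: ∅.
  x = 6: f ≡ 0 at y ∈ {8}; g ≡ 0 at y ∈ {2}; common: ∅.
  x = 7: f ≡ 0 at y ∈ {6}; g ≡ 0 at y ∈ {3}; common: ∅.
  x = 8: f ≡ 0 at y ∈ {4}; g ≡ 0 at y ∈ {0}; common: ∅.
  x = 9: f ≡ 0 at y ∈ {2}; g ≡ 0 at y ∈ {0}; common: ∅.
  x = 10: f ≡ 0 at y ∈ {0}; g ≡ 0 at y ∈ {2}; common: ∅.
Collecting: common zeros = {(3, 3)}, so the count is 1.
Comparison with the Bézout bound: 1 ≤ 2 = deg(f)·deg(g), as expected for curves with no common component (the affine F_11-count falls short of the bound because intersections may lie at infinity, over extension fields, or carry multiplicity).


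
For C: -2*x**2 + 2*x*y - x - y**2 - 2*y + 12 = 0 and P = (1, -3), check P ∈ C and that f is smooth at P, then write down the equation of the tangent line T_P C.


Tangent line at P: -11*x + 6*y + 29 = 0.

Step 1: f(1, -3) = 0, so P lies on C.
Step 2: partial derivatives
  f_x(x, y) = -4*x + 2*y - 1, f_y(x, y) = 2*x - 2*y - 2.
  f_x(P) = -11, f_y(P) = 6 (gradient nonzero, so P is smooth).
Step 3: tangent line at P: -11·(x − 1) + 6·(y − -3) = 0.
Expanding: -11*x + 6*y + 29 = 0.


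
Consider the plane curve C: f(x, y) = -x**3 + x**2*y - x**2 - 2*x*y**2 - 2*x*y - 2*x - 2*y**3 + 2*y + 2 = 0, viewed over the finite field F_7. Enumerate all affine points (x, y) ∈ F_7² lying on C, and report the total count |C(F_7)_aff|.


Affine F_7-points: {(0, 5), (2, 0), (2, 2), (2, 3), (3, 2), (3, 3), (3, 6), (4, 3), (5, 4)}; count = 9.

For each of the 49 pairs (x, y) ∈ F_7², evaluate f(x, y) mod 7. Record the zeros.
  x = 0: [0↦2, 1↦2, 2↦4, 3↦3, 4↦1, 5↦0, 6↦2]  zeros at y ∈ {5}
  x = 1: [0↦5, 1↦2, 2↦4, 3↦6, 4↦3, 5↦4, 6↦4]  zeros at y ∈ ∅
  x = 2: [0↦0, 1↦3, 2↦0, 3↦0, 4↦5, 5↦3, 6↦3]  zeros at y ∈ {0, 2, 3}
  x = 3: [0↦2, 1↦6, 2↦0, 3↦0, 4↦1, 5↦5, 6↦0]  zeros at y ∈ {2, 3, 6}
  x = 4: [0↦5, 1↦5, 2↦5, 3↦0, 4↦6, 5↦4, 6↦3]  zeros at y ∈ {3}
  x = 5: [0↦3, 1↦1, 2↦2, 3↦1, 4↦0, 5↦1, 6↦6]  zeros at y ∈ {4}
  x = 6: [0↦4, 1↦2, 2↦6, 3↦4, 4↦5, 5↦4, 6↦3]  zeros at y ∈ ∅
Collecting zeros: affine points = {(0, 5), (2, 0), (2, 2), (2, 3), (3, 2), (3, 3), (3, 6), (4, 3), (5, 4)}.
Total count |C(F_7)_aff| = 9.


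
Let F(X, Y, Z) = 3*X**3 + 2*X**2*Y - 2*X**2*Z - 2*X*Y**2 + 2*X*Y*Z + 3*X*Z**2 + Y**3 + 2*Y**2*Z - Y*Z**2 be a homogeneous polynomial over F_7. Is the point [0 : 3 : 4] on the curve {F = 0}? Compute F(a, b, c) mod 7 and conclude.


F(0,3,4) ≡ 2 (mod 7); P is NOT on the curve.

Evaluate F(0, 3, 4) term-by-term (mod 7).
  3*X**3 ↦ 3·0·1·1 = 0
  2*X**2*Y ↦ 2·0·3·1 = 0
  -2*X**2*Z ↦ -2·0·1·4 = 0
  -2*X*Y**2 ↦ -2·0·9·1 = 0
  2*X*Y*Z ↦ 2·0·3·4 = 0
  3*X*Z**2 ↦ 3·0·1·16 = 0
  Y**3 ↦ 1·1·27·1 = 27
  2*Y**2*Z ↦ 2·1·9·4 = 72
  -Y*Z**2 ↦ -1·1·3·16 = -48
Sum: F(0, 3, 4) = (0) + (0) + (0) + (0) + (0) + (0) + (27) + (72) + (-48) = 51.
Reducing mod 7: 51 ≡ 2 (mod 7).
Since F(a, b, c) ≡ 2 ≠ 0 (mod 7), P does NOT lie on the curve.


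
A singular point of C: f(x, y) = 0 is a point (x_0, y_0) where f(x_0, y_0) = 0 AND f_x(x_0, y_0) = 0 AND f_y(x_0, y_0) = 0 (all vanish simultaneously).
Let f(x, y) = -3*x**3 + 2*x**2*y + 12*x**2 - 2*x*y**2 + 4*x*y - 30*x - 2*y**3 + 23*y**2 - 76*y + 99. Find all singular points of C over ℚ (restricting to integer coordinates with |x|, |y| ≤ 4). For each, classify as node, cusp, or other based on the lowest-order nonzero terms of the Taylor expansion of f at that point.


Singular points: {(2, 3)}; classification: cusp.

Compute partial derivatives:
  f_x = -9*x**2 + 4*x*y + 24*x - 2*y**2 + 4*y - 30.
  f_y = 2*x**2 - 4*x*y + 4*x - 6*y**2 + 46*y - 76.
Scan x_0 ∈ {−4, ..., 4}. For each x_0, f_y(x_0, y) is a polynomial in y; find its integer roots y ∈ {−4, ..., 4}, then test f_x and f at those candidates.
  x = -4: f_y(-4, y) = -6*y**2 + 62*y - 60; no integer root y with |y| ≤ 4.
  x = -3: f_y(-3, y) = -6*y**2 + 58*y - 70; no integer root y with |y| ≤ 4.
  x = -2: f_y(-2, y) = -6*y**2 + 54*y - 76; no integer root y with |y| ≤ 4.
  x = -1: f_y(-1, y) = -6*y**2 + 50*y - 78; no integer root y with |y| ≤ 4.
  x = 0: f_y(0, y) = -6*y**2 + 46*y - 76; no integer root y with |y| ≤ 4.
  x = 1: f_y(1, y) = -6*y**2 + 42*y - 70; no integer root y with |y| ≤ 4.
  x = 2: f_y(2, y) = -6*y**2 + 38*y - 60; vanishes at y ∈ {3}. (2, 3): f_x = 0, f = 0 — SINGULAR.
  x = 3: f_y(3, y) = -6*y**2 + 34*y - 46; no integer root y with |y| ≤ 4.
  x = 4: f_y(4, y) = -6*y**2 + 30*y - 28; no integer root y with |y| ≤ 4.
Only singular point on the grid: (2, 3).
Classify: substitute x = 2 + u, y = 3 + v and expand: f = -3*u**3 + 2*u**2*v - 2*u*v**2 - 2*v**3 + v**2.
No constant or linear terms (consistent with a singular point). Quadratic part: v**2. Cubic part: -3*u**3 + 2*u**2*v - 2*u*v**2 - 2*v**3.
The quadratic part v**2 is a perfect square, so there is a single (double) tangent line v = 0, i.e. y = 3. Restricting the cubic part to that line (v = 0) leaves -3*u**3 ≠ 0, so f is not divisible by v and the branch is v² ≈ 3*u**3 to lowest order — this is a cusp.
Classification: cusp.


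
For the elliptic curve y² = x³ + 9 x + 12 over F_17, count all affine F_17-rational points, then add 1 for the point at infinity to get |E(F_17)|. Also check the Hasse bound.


Affine points = {(2, 2), (2, 15), (3, 7), (3, 10), (8, 1), (8, 16), (14, 3), (14, 14), (16, 6), (16, 11)}; affine count = 10; |E(F_17)| = 11.

Discriminant check: Δ ∝ 4a³ + 27b² = 4·9³ + 27·12² = 4·729 + 27·144 ≡ 4 (mod 17). Nonzero ⇒ E is nonsingular.
For each x ∈ F_17, compute rhs = x³ + 9·x + 12 mod 17, then count y ∈ F_17 with y² ≡ rhs.
  x = 0: rhs = 12, matching y values: none (0 points).
  x = 1: rhs = 5, matching y values: none (0 points).
  x = 2: rhs = 4, matching y values: 2, 15 (2 points).
  x = 3: rhs = 15, matching y values: 7, 10 (2 points).
  x = 4: rhs = 10, matching y values: none (0 points).
  x = 5: rhs = 12, matching y values: none (0 points).
  x = 6: rhs = 10, matching y values: none (0 points).
  x = 7: rhs = 10, matching y values: none (0 points).
  x = 8: rhs = 1, matching y values: 1, 16 (2 points).
  x = 9: rhs = 6, matching y values: none (0 points).
  x = 10: rhs = 14, matching y values: none (0 points).
  x = 11: rhs = 14, matching y values: none (0 points).
  x = 12: rhs = 12, matching y values: none (0 points).
  x = 13: rhs = 14, matching y values: none (0 points).
  x = 14: rhs = 9, matching y values: 3, 14 (2 points).
  x = 15: rhs = 3, matching y values: none (0 points).
  x = 16: rhs = 2, matching y values: 6, 11 (2 points).
Total affine count: 10.
Full point count |E(F_17)| = 10 + 1 = 11.
Hasse bound: |11 − (17+1)| = |-7| = 7 ≤ 2√17 ≈ 8.2462 ✓.


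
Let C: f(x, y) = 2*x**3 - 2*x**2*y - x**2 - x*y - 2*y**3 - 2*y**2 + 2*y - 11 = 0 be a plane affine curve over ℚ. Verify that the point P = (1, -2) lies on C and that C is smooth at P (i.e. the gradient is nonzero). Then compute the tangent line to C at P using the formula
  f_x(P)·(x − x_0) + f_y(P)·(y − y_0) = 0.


Tangent line at P: 14*x - 17*y - 48 = 0.

Step 1: f(1, -2) = 0, so P lies on C.
Step 2: partial derivatives
  f_x(x, y) = 6*x**2 - 4*x*y - 2*x - y, f_y(x, y) = -2*x**2 - x - 6*y**2 - 4*y + 2.
  f_x(P) = 14, f_y(P) = -17 (gradient nonzero, so P is smooth).
Step 3: tangent line at P: 14·(x − 1) + -17·(y − -2) = 0.
Expanding: 14*x - 17*y - 48 = 0.


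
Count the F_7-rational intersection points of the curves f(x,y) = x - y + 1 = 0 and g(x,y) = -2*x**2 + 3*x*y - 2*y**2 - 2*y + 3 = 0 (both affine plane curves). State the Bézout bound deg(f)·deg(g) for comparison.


Common zeros: ∅; count = 0; Bézout bound = 2.

deg(f) = 1, deg(g) = 2, so Bézout bound = 2.
Scan x ∈ F_7. For each x, list the y ∈ F_7 with f(x, y) ≡ 0 and those with g(x, y) ≡ 0 (mod 7); the common zeros in that column are the intersection.
  x = 0: f ≡ 0 at y ∈ {1}; g ≡ 0 at y ∈ {3}; common: ∅.
  x = 1: f ≡ 0 at y ∈ {2}; g ≡ 0 at y ∈ {1, 3}; common: ∅.
  x = 2: f ≡ 0 at y ∈ {3}; g ≡ 0 at y ∈ {4, 5}; common: ∅.
  x = 3: f ≡ 0 at y ∈ {4}; g ≡ 0 at y ∈ ∅; common: ∅.
  x = 4: f ≡ 0 at y ∈ {5}; g ≡ 0 at y ∈ {1, 4}; common: ∅.
  x = 5: f ≡ 0 at y ∈ {6}; g ≡ 0 at y ∈ ∅; common: ∅.
  x = 6: f ≡ 0 at y ∈ {0}; g ≡ 0 at y ∈ ∅; common: ∅.
Collecting: common zeros = ∅, so the count is 0.
Comparison with the Bézout bound: 0 ≤ 2 = deg(f)·deg(g), as expected for curves with no common component (the affine F_7-count falls short of the bound because intersections may lie at infinity, over extension fields, or carry multiplicity).


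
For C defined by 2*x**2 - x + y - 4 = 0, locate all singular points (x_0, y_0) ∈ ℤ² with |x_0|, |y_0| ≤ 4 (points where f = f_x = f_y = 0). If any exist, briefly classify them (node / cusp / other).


No singular points in the scanned grid; C is smooth there.

Compute partial derivatives:
  f_x = 4*x - 1.
  f_y = 1.
f_y = 1 is a nonzero constant, so f_y never vanishes: no point (x, y) can satisfy f = f_x = f_y = 0. In particular no (x, y) ∈ {−4, ..., 4}² is singular; the curve is smooth.


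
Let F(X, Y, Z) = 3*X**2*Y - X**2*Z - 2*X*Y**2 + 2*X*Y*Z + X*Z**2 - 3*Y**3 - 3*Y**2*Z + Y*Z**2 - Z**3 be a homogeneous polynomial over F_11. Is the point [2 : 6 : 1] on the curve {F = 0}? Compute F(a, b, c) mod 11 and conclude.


F(2,6,1) ≡ 2 (mod 11); P is NOT on the curve.

Evaluate F(2, 6, 1) term-by-term (mod 11).
  3*X**2*Y ↦ 3·4·6·1 = 72
  -X**2*Z ↦ -1·4·1·1 = -4
  -2*X*Y**2 ↦ -2·2·36·1 = -144
  2*X*Y*Z ↦ 2·2·6·1 = 24
  X*Z**2 ↦ 1·2·1·1 = 2
  -3*Y**3 ↦ -3·1·216·1 = -648
  -3*Y**2*Z ↦ -3·1·36·1 = -108
  Y*Z**2 ↦ 1·1·6·1 = 6
  -Z**3 ↦ -1·1·1·1 = -1
Sum: F(2, 6, 1) = (72) + (-4) + (-144) + (24) + (2) + (-648) + (-108) + (6) + (-1) = -801.
Reducing mod 11: -801 ≡ 2 (mod 11).
Since F(a, b, c) ≡ 2 ≠ 0 (mod 11), P does NOT lie on the curve.


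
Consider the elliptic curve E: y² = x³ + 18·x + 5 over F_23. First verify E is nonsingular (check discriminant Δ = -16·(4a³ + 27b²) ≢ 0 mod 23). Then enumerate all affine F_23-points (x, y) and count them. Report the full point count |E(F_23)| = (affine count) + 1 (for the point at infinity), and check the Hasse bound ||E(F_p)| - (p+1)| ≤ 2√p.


Affine points = {(1, 1), (1, 22), (2, 7), (2, 16), (4, 7), (4, 16), (5, 6), (5, 17), (10, 9), (10, 14), (11, 4), (11, 19), (15, 4), (15, 19), (17, 7), (17, 16), (20, 4), (20, 19), (22, 3), (22, 20)}; affine count = 20; |E(F_23)| = 21.

Discriminant check: Δ ∝ 4a³ + 27b² = 4·18³ + 27·5² = 4·5832 + 27·25 ≡ 14 (mod 23). Nonzero ⇒ E is nonsingular.
For each x ∈ F_23, compute rhs = x³ + 18·x + 5 mod 23, then count y ∈ F_23 with y² ≡ rhs.
  x = 0: rhs = 5, matching y values: none (0 points).
  x = 1: rhs = 1, matching y values: 1, 22 (2 points).
  x = 2: rhs = 3, matching y values: 7, 16 (2 points).
  x = 3: rhs = 17, matching y values: none (0 points).
  x = 4: rhs = 3, matching y values: 7, 16 (2 points).
  x = 5: rhs = 13, matching y values: 6, 17 (2 points).
  x = 6: rhs = 7, matching y values: none (0 points).
  x = 7: rhs = 14, matching y values: none (0 points).
  x = 8: rhs = 17, matching y values: none (0 points).
  x = 9: rhs = 22, matching y values: none (0 points).
  x = 10: rhs = 12, matching y values: 9, 14 (2 points).
  x = 11: rhs = 16, matching y values: 4, 19 (2 points).
  x = 12: rhs = 17, matching y values: none (0 points).
  x = 13: rhs = 21, matching y values: none (0 points).
  x = 14: rhs = 11, matching y values: none (0 points).
  x = 15: rhs = 16, matching y values: 4, 19 (2 points).
  x = 16: rhs = 19, matching y values: none (0 points).
  x = 17: rhs = 3, matching y values: 7, 16 (2 points).
  x = 18: rhs = 20, matching y values: none (0 points).
  x = 19: rhs = 7, matching y values: none (0 points).
  x = 20: rhs = 16, matching y values: 4, 19 (2 points).
  x = 21: rhs = 7, matching y values: none (0 points).
  x = 22: rhs = 9, matching y values: 3, 20 (2 points).
Total affine count: 20.
Full point count |E(F_23)| = 20 + 1 = 21.
Hasse bound: |21 − (23+1)| = |-3| = 3 ≤ 2√23 ≈ 9.5917 ✓.


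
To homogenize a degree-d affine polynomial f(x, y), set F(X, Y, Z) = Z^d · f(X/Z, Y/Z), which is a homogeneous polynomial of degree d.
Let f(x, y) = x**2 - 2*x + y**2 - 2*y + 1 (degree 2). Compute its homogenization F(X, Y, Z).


F(X, Y, Z) = X**2 - 2*X*Z + Y**2 - 2*Y*Z + Z**2

deg(f) = 2.
Substitute x = X/Z, y = Y/Z into f, then multiply by Z^2.
  monomial 1·x^2·y^0 ↦ 1·X^2·Y^0·Z^0.
  monomial -2·x^1·y^0 ↦ -2·X^1·Y^0·Z^1.
  monomial 1·x^0·y^2 ↦ 1·X^0·Y^2·Z^0.
  monomial -2·x^0·y^1 ↦ -2·X^0·Y^1·Z^1.
  monomial 1·x^0·y^0 ↦ 1·X^0·Y^0·Z^2.
Collecting: F(X, Y, Z) = X**2 - 2*X*Z + Y**2 - 2*Y*Z + Z**2.


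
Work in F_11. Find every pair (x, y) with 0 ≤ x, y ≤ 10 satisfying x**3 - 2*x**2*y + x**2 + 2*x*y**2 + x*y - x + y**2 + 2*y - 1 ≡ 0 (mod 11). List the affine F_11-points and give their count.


Affine F_11-points: {(1, 0), (1, 7), (2, 6), (2, 8), (4, 10), (5, 10), (10, 0), (10, 10)}; count = 8.

For each of the 121 pairs (x, y) ∈ F_11², evaluate f(x, y) mod 11. Record the zeros.
  x = 0: [0↦10, 1↦2, 2↦7, 3↦3, 4↦1, 5↦1, 6↦3, 7↦7, 8↦2, 9↦10, 10↦9]  zeros at y ∈ ∅
  x = 1: [0↦0, 1↦4, 2↦3, 3↦8, 4↦8, 5↦3, 6↦4, 7↦0, 8↦2, 9↦10, 10↦2]  zeros at y ∈ {0, 7}
  x = 2: [0↦9, 1↦10, 2↦10, 3↦9, 4↦7, 5↦4, 6↦0, 7↦6, 8↦0, 9↦4, 10↦7]  zeros at y ∈ {6, 8}
  x = 3: [0↦10, 1↦4, 2↦1, 3↦1, 4↦4, 5↦10, 6↦8, 7↦9, 8↦2, 9↦9, 10↦8]  zeros at y ∈ ∅
  x = 4: [0↦9, 1↦3, 2↦4, 3↦1, 4↦5, 5↦5, 6↦1, 7↦4, 8↦3, 9↦9, 10↦0]  zeros at y ∈ {10}
  x = 5: [0↦1, 1↦2, 2↦3, 3↦4, 4↦5, 5↦6, 6↦7, 7↦8, 8↦9, 9↦10, 10↦0]  zeros at y ∈ {10}
  x = 6: [0↦3, 1↦7, 2↦4, 3↦5, 4↦10, 5↦8, 6↦10, 7↦5, 8↦4, 9↦7, 10↦3]  zeros at y ∈ ∅
  x = 7: [0↦10, 1↦2, 2↦2, 3↦10, 4↦4, 5↦6, 6↦5, 7↦1, 8↦5, 9↦6, 10↦4]  zeros at y ∈ ∅
  x = 8: [0↦6, 1↦4, 2↦3, 3↦3, 4↦4, 5↦6, 6↦9, 7↦2, 8↦7, 9↦2, 10↦9]  zeros at y ∈ ∅
  x = 9: [0↦8, 1↦8, 2↦2, 3↦1, 4↦5, 5↦3, 6↦6, 7↦3, 8↦5, 9↦1, 10↦2]  zeros at y ∈ ∅
  x = 10: [0↦0, 1↦9, 2↦5, 3↦10, 4↦2, 5↦3, 6↦2, 7↦10, 8↦5, 9↦9, 10↦0]  zeros at y ∈ {0, 10}
Collecting zeros: affine points = {(1, 0), (1, 7), (2, 6), (2, 8), (4, 10), (5, 10), (10, 0), (10, 10)}.
Total count |C(F_11)_aff| = 8.


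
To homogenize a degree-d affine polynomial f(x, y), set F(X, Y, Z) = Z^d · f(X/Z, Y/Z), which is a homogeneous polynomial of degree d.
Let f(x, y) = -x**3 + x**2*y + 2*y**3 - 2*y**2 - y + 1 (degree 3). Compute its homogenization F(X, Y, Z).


F(X, Y, Z) = -X**3 + X**2*Y + 2*Y**3 - 2*Y**2*Z - Y*Z**2 + Z**3

deg(f) = 3.
Substitute x = X/Z, y = Y/Z into f, then multiply by Z^3.
  monomial -1·x^3·y^0 ↦ -1·X^3·Y^0·Z^0.
  monomial 1·x^2·y^1 ↦ 1·X^2·Y^1·Z^0.
  monomial 2·x^0·y^3 ↦ 2·X^0·Y^3·Z^0.
  monomial -2·x^0·y^2 ↦ -2·X^0·Y^2·Z^1.
  monomial -1·x^0·y^1 ↦ -1·X^0·Y^1·Z^2.
  monomial 1·x^0·y^0 ↦ 1·X^0·Y^0·Z^3.
Collecting: F(X, Y, Z) = -X**3 + X**2*Y + 2*Y**3 - 2*Y**2*Z - Y*Z**2 + Z**3.


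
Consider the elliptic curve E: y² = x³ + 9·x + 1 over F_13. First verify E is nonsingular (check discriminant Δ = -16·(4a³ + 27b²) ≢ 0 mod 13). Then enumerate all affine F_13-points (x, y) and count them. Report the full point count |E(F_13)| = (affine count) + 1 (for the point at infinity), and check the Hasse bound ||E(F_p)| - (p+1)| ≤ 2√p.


Affine points = {(0, 1), (0, 12), (2, 1), (2, 12), (3, 4), (3, 9), (4, 6), (4, 7), (7, 2), (7, 11), (8, 0), (10, 5), (10, 8), (11, 1), (11, 12), (12, 2), (12, 11)}; affine count = 17; |E(F_13)| = 18.

Discriminant check: Δ ∝ 4a³ + 27b² = 4·9³ + 27·1² = 4·729 + 27·1 ≡ 5 (mod 13). Nonzero ⇒ E is nonsingular.
For each x ∈ F_13, compute rhs = x³ + 9·x + 1 mod 13, then count y ∈ F_13 with y² ≡ rhs.
  x = 0: rhs = 1, matching y values: 1, 12 (2 points).
  x = 1: rhs = 11, matching y values: none (0 points).
  x = 2: rhs = 1, matching y values: 1, 12 (2 points).
  x = 3: rhs = 3, matching y values: 4, 9 (2 points).
  x = 4: rhs = 10, matching y values: 6, 7 (2 points).
  x = 5: rhs = 2, matching y values: none (0 points).
  x = 6: rhs = 11, matching y values: none (0 points).
  x = 7: rhs = 4, matching y values: 2, 11 (2 points).
  x = 8: rhs = 0, matching y values: 0 (1 points).
  x = 9: rhs = 5, matching y values: none (0 points).
  x = 10: rhs = 12, matching y values: 5, 8 (2 points).
  x = 11: rhs = 1, matching y values: 1, 12 (2 points).
  x = 12: rhs = 4, matching y values: 2, 11 (2 points).
Total affine count: 17.
Full point count |E(F_13)| = 17 + 1 = 18.
Hasse bound: |18 − (13+1)| = |4| = 4 ≤ 2√13 ≈ 7.2111 ✓.


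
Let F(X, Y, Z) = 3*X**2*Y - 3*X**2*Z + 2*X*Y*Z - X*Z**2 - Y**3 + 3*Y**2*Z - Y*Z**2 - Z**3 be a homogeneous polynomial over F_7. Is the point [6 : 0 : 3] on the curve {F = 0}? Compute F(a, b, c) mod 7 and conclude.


F(6,0,3) ≡ 1 (mod 7); P is NOT on the curve.

Evaluate F(6, 0, 3) term-by-term (mod 7).
  3*X**2*Y ↦ 3·36·0·1 = 0
  -3*X**2*Z ↦ -3·36·1·3 = -324
  2*X*Y*Z ↦ 2·6·0·3 = 0
  -X*Z**2 ↦ -1·6·1·9 = -54
  -Y**3 ↦ -1·1·0·1 = 0
  3*Y**2*Z ↦ 3·1·0·3 = 0
  -Y*Z**2 ↦ -1·1·0·9 = 0
  -Z**3 ↦ -1·1·1·27 = -27
Sum: F(6, 0, 3) = (0) + (-324) + (0) + (-54) + (0) + (0) + (0) + (-27) = -405.
Reducing mod 7: -405 ≡ 1 (mod 7).
Since F(a, b, c) ≡ 1 ≠ 0 (mod 7), P does NOT lie on the curve.


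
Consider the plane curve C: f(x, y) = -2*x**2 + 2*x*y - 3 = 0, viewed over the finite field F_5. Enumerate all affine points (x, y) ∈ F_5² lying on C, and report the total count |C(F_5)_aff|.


Affine F_5-points: {(1, 0), (2, 4), (3, 1), (4, 0)}; count = 4.

For each of the 25 pairs (x, y) ∈ F_5², evaluate f(x, y) mod 5. Record the zeros.
  x = 0: [0↦2, 1↦2, 2↦2, 3↦2, 4↦2]  zeros at y ∈ ∅
  x = 1: [0↦0, 1↦2, 2↦4, 3↦1, 4↦3]  zeros at y ∈ {0}
  x = 2: [0↦4, 1↦3, 2↦2, 3↦1, 4↦0]  zeros at y ∈ {4}
  x = 3: [0↦4, 1↦0, 2↦1, 3↦2, 4↦3]  zeros at y ∈ {1}
  x = 4: [0↦0, 1↦3, 2↦1, 3↦4, 4↦2]  zeros at y ∈ {0}
Collecting zeros: affine points = {(1, 0), (2, 4), (3, 1), (4, 0)}.
Total count |C(F_5)_aff| = 4.


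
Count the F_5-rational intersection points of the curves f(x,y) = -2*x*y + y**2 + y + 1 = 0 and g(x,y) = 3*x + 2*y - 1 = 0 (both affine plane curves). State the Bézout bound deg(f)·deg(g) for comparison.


Common zeros: ∅; count = 0; Bézout bound = 2.

deg(f) = 2, deg(g) = 1, so Bézout bound = 2.
Scan x ∈ F_5. For each x, list the y ∈ F_5 with f(x, y) ≡ 0 and those with g(x, y) ≡ 0 (mod 5); the common zeros in that column are the intersection.
  x = 0: f ≡ 0 at y ∈ ∅; g ≡ 0 at y ∈ {3}; common: ∅.
  x = 1: f ≡ 0 at y ∈ ∅; g ≡ 0 at y ∈ {4}; common: ∅.
  x = 2: f ≡ 0 at y ∈ {4}; g ≡ 0 at y ∈ {0}; common: ∅.
  x = 3: f ≡ 0 at y ∈ {2, 3}; g ≡ 0 at y ∈ {1}; common: ∅.
  x = 4: f ≡ 0 at y ∈ {1}; g ≡ 0 at y ∈ {2}; common: ∅.
Collecting: common zeros = ∅, so the count is 0.
Comparison with the Bézout bound: 0 ≤ 2 = deg(f)·deg(g), as expected for curves with no common component (the affine F_5-count falls short of the bound because intersections may lie at infinity, over extension fields, or carry multiplicity).


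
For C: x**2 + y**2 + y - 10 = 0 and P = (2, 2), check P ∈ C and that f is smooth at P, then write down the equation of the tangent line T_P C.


Tangent line at P: 4*x + 5*y - 18 = 0.

Step 1: f(2, 2) = 0, so P lies on C.
Step 2: partial derivatives
  f_x(x, y) = 2*x, f_y(x, y) = 2*y + 1.
  f_x(P) = 4, f_y(P) = 5 (gradient nonzero, so P is smooth).
Step 3: tangent line at P: 4·(x − 2) + 5·(y − 2) = 0.
Expanding: 4*x + 5*y - 18 = 0.


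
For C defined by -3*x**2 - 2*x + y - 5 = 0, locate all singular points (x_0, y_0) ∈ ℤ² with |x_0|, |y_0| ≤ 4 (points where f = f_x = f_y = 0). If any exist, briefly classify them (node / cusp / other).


No singular points in the scanned grid; C is smooth there.

Compute partial derivatives:
  f_x = -6*x - 2.
  f_y = 1.
f_y = 1 is a nonzero constant, so f_y never vanishes: no point (x, y) can satisfy f = f_x = f_y = 0. In particular no (x, y) ∈ {−4, ..., 4}² is singular; the curve is smooth.


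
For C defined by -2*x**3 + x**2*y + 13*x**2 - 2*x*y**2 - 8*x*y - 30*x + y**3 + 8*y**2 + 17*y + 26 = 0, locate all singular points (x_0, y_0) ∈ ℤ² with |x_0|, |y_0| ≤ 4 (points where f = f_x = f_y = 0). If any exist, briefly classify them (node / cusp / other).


Singular points: {(2, -1)}; classification: cusp.

Compute partial derivatives:
  f_x = -6*x**2 + 2*x*y + 26*x - 2*y**2 - 8*y - 30.
  f_y = x**2 - 4*x*y - 8*x + 3*y**2 + 16*y + 17.
Scan x_0 ∈ {−4, ..., 4}. For each x_0, f_y(x_0, y) is a polynomial in y; find its integer roots y ∈ {−4, ..., 4}, then test f_x and f at those candidates.
  x = -4: f_y(-4, y) = 3*y**2 + 32*y + 65; no integer root y with |y| ≤ 4.
  x = -3: f_y(-3, y) = 3*y**2 + 28*y + 50; no integer root y with |y| ≤ 4.
  x = -2: f_y(-2, y) = 3*y**2 + 24*y + 37; no integer root y with |y| ≤ 4.
  x = -1: f_y(-1, y) = 3*y**2 + 20*y + 26; no integer root y with |y| ≤ 4.
  x = 0: f_y(0, y) = 3*y**2 + 16*y + 17; no integer root y with |y| ≤ 4.
  x = 1: f_y(1, y) = 3*y**2 + 12*y + 10; no integer root y with |y| ≤ 4.
  x = 2: f_y(2, y) = 3*y**2 + 8*y + 5; vanishes at y ∈ {-1}. (2, -1): f_x = 0, f = 0 — SINGULAR.
  x = 3: f_y(3, y) = 3*y**2 + 4*y + 2; no integer root y with |y| ≤ 4.
  x = 4: f_y(4, y) = 3*y**2 + 1; no integer root y with |y| ≤ 4.
Only singular point on the grid: (2, -1).
Classify: substitute x = 2 + u, y = -1 + v and expand: f = -2*u**3 + u**2*v - 2*u*v**2 + v**3 + v**2.
No constant or linear terms (consistent with a singular point). Quadratic part: v**2. Cubic part: -2*u**3 + u**2*v - 2*u*v**2 + v**3.
The quadratic part v**2 is a perfect square, so there is a single (double) tangent line v = 0, i.e. y = -1. Restricting the cubic part to that line (v = 0) leaves -2*u**3 ≠ 0, so f is not divisible by v and the branch is v² ≈ 2*u**3 to lowest order — this is a cusp.
Classification: cusp.


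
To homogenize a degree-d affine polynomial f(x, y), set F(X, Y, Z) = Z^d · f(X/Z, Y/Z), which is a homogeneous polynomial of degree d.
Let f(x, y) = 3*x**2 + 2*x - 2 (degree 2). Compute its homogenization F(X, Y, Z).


F(X, Y, Z) = 3*X**2 + 2*X*Z - 2*Z**2

deg(f) = 2.
Substitute x = X/Z, y = Y/Z into f, then multiply by Z^2.
  monomial 3·x^2·y^0 ↦ 3·X^2·Y^0·Z^0.
  monomial 2·x^1·y^0 ↦ 2·X^1·Y^0·Z^1.
  monomial -2·x^0·y^0 ↦ -2·X^0·Y^0·Z^2.
Collecting: F(X, Y, Z) = 3*X**2 + 2*X*Z - 2*Z**2.


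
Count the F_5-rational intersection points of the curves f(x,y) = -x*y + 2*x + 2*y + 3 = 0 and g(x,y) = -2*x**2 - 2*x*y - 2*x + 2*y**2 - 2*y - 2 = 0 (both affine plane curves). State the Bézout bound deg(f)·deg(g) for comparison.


Common zeros: ∅; count = 0; Bézout bound = 4.

deg(f) = 2, deg(g) = 2, so Bézout bound = 4.
Scan x ∈ F_5. For each x, list the y ∈ F_5 with f(x, y) ≡ 0 and those with g(x, y) ≡ 0 (mod 5); the common zeros in that column are the intersection.
  x = 0: f ≡ 0 at y ∈ {1}; g ≡ 0 at y ∈ {3}; common: ∅.
  x = 1: f ≡ 0 at y ∈ {0}; g ≡ 0 at y ∈ {3, 4}; common: ∅.
  x = 2: f ≡ 0 at y ∈ ∅; g ≡ 0 at y ∈ ∅; common: ∅.
  x = 3: f ≡ 0 at y ∈ {4}; g ≡ 0 at y ∈ ∅; common: ∅.
  x = 4: f ≡ 0 at y ∈ {3}; g ≡ 0 at y ∈ {1, 4}; common: ∅.
Collecting: common zeros = ∅, so the count is 0.
Comparison with the Bézout bound: 0 ≤ 4 = deg(f)·deg(g), as expected for curves with no common component (the affine F_5-count falls short of the bound because intersections may lie at infinity, over extension fields, or carry multiplicity).


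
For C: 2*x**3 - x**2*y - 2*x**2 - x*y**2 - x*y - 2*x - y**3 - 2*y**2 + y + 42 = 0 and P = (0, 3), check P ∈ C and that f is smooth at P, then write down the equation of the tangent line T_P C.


Tangent line at P: -14*x - 38*y + 114 = 0.

Step 1: f(0, 3) = 0, so P lies on C.
Step 2: partial derivatives
  f_x(x, y) = 6*x**2 - 2*x*y - 4*x - y**2 - y - 2, f_y(x, y) = -x**2 - 2*x*y - x - 3*y**2 - 4*y + 1.
  f_x(P) = -14, f_y(P) = -38 (gradient nonzero, so P is smooth).
Step 3: tangent line at P: -14·(x − 0) + -38·(y − 3) = 0.
Expanding: -14*x - 38*y + 114 = 0.


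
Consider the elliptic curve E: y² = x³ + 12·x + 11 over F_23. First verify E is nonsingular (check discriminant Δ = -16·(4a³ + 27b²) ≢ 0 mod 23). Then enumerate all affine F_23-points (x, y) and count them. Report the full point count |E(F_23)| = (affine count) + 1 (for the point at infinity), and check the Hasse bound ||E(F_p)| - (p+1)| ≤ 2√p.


Affine points = {(1, 1), (1, 22), (4, 10), (4, 13), (5, 9), (5, 14), (6, 0), (7, 1), (7, 22), (10, 2), (10, 21), (11, 5), (11, 18), (13, 8), (13, 15), (14, 5), (14, 18), (15, 1), (15, 22), (21, 5), (21, 18)}; affine count = 21; |E(F_23)| = 22.

Discriminant check: Δ ∝ 4a³ + 27b² = 4·12³ + 27·11² = 4·1728 + 27·121 ≡ 13 (mod 23). Nonzero ⇒ E is nonsingular.
For each x ∈ F_23, compute rhs = x³ + 12·x + 11 mod 23, then count y ∈ F_23 with y² ≡ rhs.
  x = 0: rhs = 11, matching y values: none (0 points).
  x = 1: rhs = 1, matching y values: 1, 22 (2 points).
  x = 2: rhs = 20, matching y values: none (0 points).
  x = 3: rhs = 5, matching y values: none (0 points).
  x = 4: rhs = 8, matching y values: 10, 13 (2 points).
  x = 5: rhs = 12, matching y values: 9, 14 (2 points).
  x = 6: rhs = 0, matching y values: 0 (1 points).
  x = 7: rhs = 1, matching y values: 1, 22 (2 points).
  x = 8: rhs = 21, matching y values: none (0 points).
  x = 9: rhs = 20, matching y values: none (0 points).
  x = 10: rhs = 4, matching y values: 2, 21 (2 points).
  x = 11: rhs = 2, matching y values: 5, 18 (2 points).
  x = 12: rhs = 20, matching y values: none (0 points).
  x = 13: rhs = 18, matching y values: 8, 15 (2 points).
  x = 14: rhs = 2, matching y values: 5, 18 (2 points).
  x = 15: rhs = 1, matching y values: 1, 22 (2 points).
  x = 16: rhs = 21, matching y values: none (0 points).
  x = 17: rhs = 22, matching y values: none (0 points).
  x = 18: rhs = 10, matching y values: none (0 points).
  x = 19: rhs = 14, matching y values: none (0 points).
  x = 20: rhs = 17, matching y values: none (0 points).
  x = 21: rhs = 2, matching y values: 5, 18 (2 points).
  x = 22: rhs = 21, matching y values: none (0 points).
Total affine count: 21.
Full point count |E(F_23)| = 21 + 1 = 22.
Hasse bound: |22 − (23+1)| = |-2| = 2 ≤ 2√23 ≈ 9.5917 ✓.


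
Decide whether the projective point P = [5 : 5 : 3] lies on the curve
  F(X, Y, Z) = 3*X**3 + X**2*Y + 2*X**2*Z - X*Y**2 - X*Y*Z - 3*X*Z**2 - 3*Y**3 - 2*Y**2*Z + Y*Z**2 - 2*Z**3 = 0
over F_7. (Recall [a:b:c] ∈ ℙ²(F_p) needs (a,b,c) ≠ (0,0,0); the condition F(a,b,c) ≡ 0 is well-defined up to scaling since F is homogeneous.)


F(5,5,3) ≡ 5 (mod 7); P is NOT on the curve.

Evaluate F(5, 5, 3) term-by-term (mod 7).
  3*X**3 ↦ 3·125·1·1 = 375
  X**2*Y ↦ 1·25·5·1 = 125
  2*X**2*Z ↦ 2·25·1·3 = 150
  -X*Y**2 ↦ -1·5·25·1 = -125
  -X*Y*Z ↦ -1·5·5·3 = -75
  -3*X*Z**2 ↦ -3·5·1·9 = -135
  -3*Y**3 ↦ -3·1·125·1 = -375
  -2*Y**2*Z ↦ -2·1·25·3 = -150
  Y*Z**2 ↦ 1·1·5·9 = 45
  -2*Z**3 ↦ -2·1·1·27 = -54
Sum: F(5, 5, 3) = (375) + (125) + (150) + (-125) + (-75) + (-135) + (-375) + (-150) + (45) + (-54) = -219.
Reducing mod 7: -219 ≡ 5 (mod 7).
Since F(a, b, c) ≡ 5 ≠ 0 (mod 7), P does NOT lie on the curve.


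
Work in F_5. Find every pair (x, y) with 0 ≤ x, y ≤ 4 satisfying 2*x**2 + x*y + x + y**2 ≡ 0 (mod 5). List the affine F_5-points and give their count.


Affine F_5-points: {(0, 0), (1, 1), (1, 3), (2, 0), (2, 3), (3, 1)}; count = 6.

For each of the 25 pairs (x, y) ∈ F_5², evaluate f(x, y) mod 5. Record the zeros.
  x = 0: [0↦0, 1↦1, 2↦4, 3↦4, 4↦1]  zeros at y ∈ {0}
  x = 1: [0↦3, 1↦0, 2↦4, 3↦0, 4↦3]  zeros at y ∈ {1, 3}
  x = 2: [0↦0, 1↦3, 2↦3, 3↦0, 4↦4]  zeros at y ∈ {0, 3}
  x = 3: [0↦1, 1↦0, 2↦1, 3↦4, 4↦4]  zeros at y ∈ {1}
  x = 4: [0↦1, 1↦1, 2↦3, 3↦2, 4↦3]  zeros at y ∈ ∅
Collecting zeros: affine points = {(0, 0), (1, 1), (1, 3), (2, 0), (2, 3), (3, 1)}.
Total count |C(F_5)_aff| = 6.


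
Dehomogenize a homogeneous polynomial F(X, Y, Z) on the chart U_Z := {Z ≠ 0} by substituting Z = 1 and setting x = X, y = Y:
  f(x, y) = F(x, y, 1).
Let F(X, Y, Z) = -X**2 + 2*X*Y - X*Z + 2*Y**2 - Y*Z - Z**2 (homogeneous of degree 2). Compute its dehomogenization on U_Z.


f(x, y) = -x**2 + 2*x*y - x + 2*y**2 - y - 1

On U_Z we set Z = 1. Each monomial c·X^i·Y^j·Z^k in F becomes c·x^i·y^j·1^k = c·x^i·y^j.
Substituting Z = 1: F(X, Y, 1) = -x**2 + 2*x*y - x + 2*y**2 - y - 1.
Note: deg(f) ≤ deg(F) = 2; strict inequality happens when F is divisible by Z (lost terms).


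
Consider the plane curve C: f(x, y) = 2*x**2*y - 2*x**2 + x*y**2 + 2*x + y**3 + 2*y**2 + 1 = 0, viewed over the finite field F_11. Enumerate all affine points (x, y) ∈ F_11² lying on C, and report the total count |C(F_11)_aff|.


Affine F_11-points: {(0, 5), (1, 4), (2, 9), (3, 0), (4, 3), (6, 1), (7, 3), (7, 4), (7, 6), (9, 0), (9, 5), (9, 6), (10, 9)}; count = 13.

For each of the 121 pairs (x, y) ∈ F_11², evaluate f(x, y) mod 11. Record the zeros.
  x = 0: [0↦1, 1↦4, 2↦6, 3↦2, 4↦9, 5↦0, 6↦3, 7↦2, 8↦3, 9↦1, 10↦2]  zeros at y ∈ {5}
  x = 1: [0↦1, 1↦7, 2↦3, 3↦6, 4↦0, 5↦2, 6↦7, 7↦10, 8↦6, 9↦1, 10↦1]  zeros at y ∈ {4}
  x = 2: [0↦8, 1↦10, 2↦4, 3↦7, 4↦3, 5↦9, 6↦9, 7↦9, 8↦4, 9↦0, 10↦3]  zeros at y ∈ {9}
  x = 3: [0↦0, 1↦2, 2↦9, 3↦5, 4↦7, 5↦10, 6↦9, 7↦10, 8↦8, 9↦9, 10↦8]  zeros at y ∈ {0}
  x = 4: [0↦10, 1↦5, 2↦7, 3↦0, 4↦1, 5↦5, 6↦7, 7↦2, 8↦7, 9↦6, 10↦5]  zeros at y ∈ {3}
  x = 5: [0↦5, 1↦8, 2↦9, 3↦3, 4↦7, 5↦5, 6↦3, 7↦7, 8↦1, 9↦2, 10↦5]  zeros at y ∈ ∅
  x = 6: [0↦7, 1↦0, 2↦4, 3↦3, 4↦3, 5↦10, 6↦8, 7↦3, 8↦1, 9↦8, 10↦8]  zeros at y ∈ {1}
  x = 7: [0↦5, 1↦3, 2↦3, 3↦0, 4↦0, 5↦9, 6↦0, 7↦1, 8↦7, 9↦2, 10↦3]  zeros at y ∈ {3, 4, 6}
  x = 8: [0↦10, 1↦6, 2↦6, 3↦5, 4↦9, 5↦2, 6↦1, 7↦1, 8↦8, 9↦6, 10↦1]  zeros at y ∈ ∅
  x = 9: [0↦0, 1↦9, 2↦2, 3↦7, 4↦8, 5↦0, 6↦0, 7↦3, 8↦4, 9↦9, 10↦2]  zeros at y ∈ {0, 5, 6}
  x = 10: [0↦8, 1↦1, 2↦2, 3↦6, 4↦8, 5↦3, 6↦8, 7↦7, 8↦6, 9↦0, 10↦6]  zeros at y ∈ {9}
Collecting zeros: affine points = {(0, 5), (1, 4), (2, 9), (3, 0), (4, 3), (6, 1), (7, 3), (7, 4), (7, 6), (9, 0), (9, 5), (9, 6), (10, 9)}.
Total count |C(F_11)_aff| = 13.


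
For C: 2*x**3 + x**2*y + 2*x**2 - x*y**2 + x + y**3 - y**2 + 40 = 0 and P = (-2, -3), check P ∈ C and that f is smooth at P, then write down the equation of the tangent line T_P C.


Tangent line at P: 20*x + 25*y + 115 = 0.

Step 1: f(-2, -3) = 0, so P lies on C.
Step 2: partial derivatives
  f_x(x, y) = 6*x**2 + 2*x*y + 4*x - y**2 + 1, f_y(x, y) = x**2 - 2*x*y + 3*y**2 - 2*y.
  f_x(P) = 20, f_y(P) = 25 (gradient nonzero, so P is smooth).
Step 3: tangent line at P: 20·(x − -2) + 25·(y − -3) = 0.
Expanding: 20*x + 25*y + 115 = 0.


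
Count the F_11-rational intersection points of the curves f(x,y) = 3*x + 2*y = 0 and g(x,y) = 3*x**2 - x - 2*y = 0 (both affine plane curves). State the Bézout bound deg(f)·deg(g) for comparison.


Common zeros: {(0, 0), (3, 1)}; count = 2; Bézout bound = 2.

deg(f) = 1, deg(g) = 2, so Bézout bound = 2.
Scan x ∈ F_11. For each x, list the y ∈ F_11 with f(x, y) ≡ 0 and those with g(x, y) ≡ 0 (mod 11); the common zeros in that column are the intersection.
  x = 0: f ≡ 0 at y ∈ {0}; g ≡ 0 at y ∈ {0}; common: {0}.
  x = 1: f ≡ 0 at y ∈ {4}; g ≡ 0 at y ∈ {1}; common: ∅.
  x = 2: f ≡ 0 at y ∈ {8}; g ≡ 0 at y ∈ {5}; common: ∅.
  x = 3: f ≡ 0 at y ∈ {1}; g ≡ 0 at y ∈ {1}; common: {1}.
  x = 4: f ≡ 0 at y ∈ {5}; g ≡ 0 at y ∈ {0}; common: ∅.
  x = 5: f ≡ 0 at y ∈ {9}; g ≡ 0 at y ∈ {2}; common: ∅.
  x = 6: f ≡ 0 at y ∈ {2}; g ≡ 0 at y ∈ {7}; common: ∅.
  x = 7: f ≡ 0 at y ∈ {6}; g ≡ 0 at y ∈ {4}; common: ∅.
  x = 8: f ≡ 0 at y ∈ {10}; g ≡ 0 at y ∈ {4}; common: ∅.
  x = 9: f ≡ 0 at y ∈ {3}; g ≡ 0 at y ∈ {7}; common: ∅.
  x = 10: f ≡ 0 at y ∈ {7}; g ≡ 0 at y ∈ {2}; common: ∅.
Collecting: common zeros = {(0, 0), (3, 1)}, so the count is 2.
Comparison with the Bézout bound: 2 ≤ 2 = deg(f)·deg(g), as expected for curves with no common component (the bound is attained).


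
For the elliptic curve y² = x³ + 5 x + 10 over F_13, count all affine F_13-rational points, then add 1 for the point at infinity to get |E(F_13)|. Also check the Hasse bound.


Affine points = {(0, 6), (0, 7), (1, 4), (1, 9), (3, 0), (4, 4), (4, 9), (5, 2), (5, 11), (6, 3), (6, 10), (8, 4), (8, 9), (9, 2), (9, 11), (12, 2), (12, 11)}; affine count = 17; |E(F_13)| = 18.

Discriminant check: Δ ∝ 4a³ + 27b² = 4·5³ + 27·10² = 4·125 + 27·100 ≡ 2 (mod 13). Nonzero ⇒ E is nonsingular.
For each x ∈ F_13, compute rhs = x³ + 5·x + 10 mod 13, then count y ∈ F_13 with y² ≡ rhs.
  x = 0: rhs = 10, matching y values: 6, 7 (2 points).
  x = 1: rhs = 3, matching y values: 4, 9 (2 points).
  x = 2: rhs = 2, matching y values: none (0 points).
  x = 3: rhs = 0, matching y values: 0 (1 points).
  x = 4: rhs = 3, matching y values: 4, 9 (2 points).
  x = 5: rhs = 4, matching y values: 2, 11 (2 points).
  x = 6: rhs = 9, matching y values: 3, 10 (2 points).
  x = 7: rhs = 11, matching y values: none (0 points).
  x = 8: rhs = 3, matching y values: 4, 9 (2 points).
  x = 9: rhs = 4, matching y values: 2, 11 (2 points).
  x = 10: rhs = 7, matching y values: none (0 points).
  x = 11: rhs = 5, matching y values: none (0 points).
  x = 12: rhs = 4, matching y values: 2, 11 (2 points).
Total affine count: 17.
Full point count |E(F_13)| = 17 + 1 = 18.
Hasse bound: |18 − (13+1)| = |4| = 4 ≤ 2√13 ≈ 7.2111 ✓.
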